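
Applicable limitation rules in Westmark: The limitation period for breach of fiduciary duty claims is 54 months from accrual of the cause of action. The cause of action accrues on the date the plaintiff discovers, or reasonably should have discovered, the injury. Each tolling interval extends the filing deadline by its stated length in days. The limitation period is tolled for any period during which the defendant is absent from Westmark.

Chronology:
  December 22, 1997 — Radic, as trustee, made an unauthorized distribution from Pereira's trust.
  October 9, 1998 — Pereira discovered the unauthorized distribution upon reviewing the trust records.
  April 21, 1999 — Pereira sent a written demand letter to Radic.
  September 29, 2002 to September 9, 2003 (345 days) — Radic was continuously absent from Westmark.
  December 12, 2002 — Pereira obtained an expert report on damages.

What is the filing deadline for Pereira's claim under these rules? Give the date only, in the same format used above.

Accrual is tied to discovery, so the period began on October 9, 1998 rather than on December 22, 1997 when the act occurred.
54 months from October 9, 1998 is April 9, 2003.
The period was tolled for 345 days by the defendant's absence from the jurisdiction (September 29, 2002 to September 9, 2003), pushing the deadline to March 19, 2004.
The other events in the timeline have no effect on the limitation period under the stated rules.

March 19, 2004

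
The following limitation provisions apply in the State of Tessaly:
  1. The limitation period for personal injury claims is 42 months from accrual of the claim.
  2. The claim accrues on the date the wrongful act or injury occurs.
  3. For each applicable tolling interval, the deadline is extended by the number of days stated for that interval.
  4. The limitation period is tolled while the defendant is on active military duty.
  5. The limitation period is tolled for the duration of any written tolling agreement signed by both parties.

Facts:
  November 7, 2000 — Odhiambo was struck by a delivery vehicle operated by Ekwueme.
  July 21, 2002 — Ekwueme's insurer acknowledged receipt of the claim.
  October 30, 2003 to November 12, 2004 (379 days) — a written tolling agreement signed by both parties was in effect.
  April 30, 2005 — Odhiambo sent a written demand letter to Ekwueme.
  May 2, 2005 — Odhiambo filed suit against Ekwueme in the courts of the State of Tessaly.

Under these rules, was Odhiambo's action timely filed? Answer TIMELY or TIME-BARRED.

The claim accrued on November 7, 2000, when the wrongful act occurred.
Adding the 42 months base period to November 7, 2000 gives a deadline of May 7, 2004, before any tolling.
The written tolling agreement from October 30, 2003 to November 12, 2004 tolled the period for 379 days, extending the deadline to May 21, 2005.
Nothing else in the chronology tolls or restarts the period.
The May 2, 2005 filing precedes the May 21, 2005 deadline; the claim is timely.

TIMELY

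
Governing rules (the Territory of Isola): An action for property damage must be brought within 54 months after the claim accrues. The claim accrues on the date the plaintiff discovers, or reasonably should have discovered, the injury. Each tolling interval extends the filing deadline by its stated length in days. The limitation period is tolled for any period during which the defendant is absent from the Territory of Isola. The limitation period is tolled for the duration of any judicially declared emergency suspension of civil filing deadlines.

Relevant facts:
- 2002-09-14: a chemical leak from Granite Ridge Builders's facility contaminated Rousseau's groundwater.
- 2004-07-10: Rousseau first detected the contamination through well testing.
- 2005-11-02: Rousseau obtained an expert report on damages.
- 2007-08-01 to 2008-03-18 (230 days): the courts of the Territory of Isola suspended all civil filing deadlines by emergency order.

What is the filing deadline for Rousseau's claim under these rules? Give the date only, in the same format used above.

The claim did not accrue until Rousseau discovered the injury on 2004-07-10; the 2002-09-14 act date does not start the clock under the stated rule.
The untolled deadline — 54 months after 2004-07-10 — is 2009-01-10.
Because the emergency suspension of filing deadlines ran from 2007-08-01 to 2008-03-18, the deadline is extended by 230 days to 2009-08-28.
Nothing else in the chronology tolls or restarts the period.

2009-08-28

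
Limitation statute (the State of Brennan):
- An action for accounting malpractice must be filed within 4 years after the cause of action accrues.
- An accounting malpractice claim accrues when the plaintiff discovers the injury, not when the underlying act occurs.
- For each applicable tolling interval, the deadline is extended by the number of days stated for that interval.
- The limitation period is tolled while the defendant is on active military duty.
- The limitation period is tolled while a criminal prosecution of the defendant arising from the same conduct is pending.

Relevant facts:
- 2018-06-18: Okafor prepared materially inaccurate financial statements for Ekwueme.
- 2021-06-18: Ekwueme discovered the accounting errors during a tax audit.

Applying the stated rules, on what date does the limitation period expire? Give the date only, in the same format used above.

2025-06-18

Accrual is tied to discovery, so the period began on 2021-06-18 rather than on 2018-06-18 when the act occurred.
The untolled deadline — 4 years after 2021-06-18 — is 2025-06-18.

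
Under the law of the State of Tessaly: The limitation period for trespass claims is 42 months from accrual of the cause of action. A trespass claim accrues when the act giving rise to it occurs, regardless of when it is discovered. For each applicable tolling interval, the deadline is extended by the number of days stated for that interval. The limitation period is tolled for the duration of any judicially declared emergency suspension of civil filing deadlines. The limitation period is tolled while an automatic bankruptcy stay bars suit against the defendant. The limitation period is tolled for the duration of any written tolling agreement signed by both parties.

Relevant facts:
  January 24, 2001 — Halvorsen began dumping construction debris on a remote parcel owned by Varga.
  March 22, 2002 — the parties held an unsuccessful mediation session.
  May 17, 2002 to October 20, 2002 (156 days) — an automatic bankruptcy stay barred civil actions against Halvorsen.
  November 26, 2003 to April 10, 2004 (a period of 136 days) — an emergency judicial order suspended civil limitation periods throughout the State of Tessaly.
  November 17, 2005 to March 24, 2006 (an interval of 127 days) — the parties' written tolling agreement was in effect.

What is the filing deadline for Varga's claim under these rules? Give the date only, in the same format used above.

The claim accrued on January 24, 2001, when the wrongful act occurred.
Adding the 42 months base period to January 24, 2001 gives a deadline of July 24, 2004, before any tolling.
Because the automatic bankruptcy stay ran from May 17, 2002 to October 20, 2002, the deadline is extended by 156 days to December 27, 2004.
The emergency suspension of filing deadlines from November 26, 2003 to April 10, 2004 tolled the period for 136 days, extending the deadline to May 12, 2005.
The written tolling agreement from November 17, 2005 to March 24, 2006 began after the period had already run on May 12, 2005, so it has no tolling effect.
The other events in the timeline have no effect on the limitation period under the stated rules.

May 12, 2005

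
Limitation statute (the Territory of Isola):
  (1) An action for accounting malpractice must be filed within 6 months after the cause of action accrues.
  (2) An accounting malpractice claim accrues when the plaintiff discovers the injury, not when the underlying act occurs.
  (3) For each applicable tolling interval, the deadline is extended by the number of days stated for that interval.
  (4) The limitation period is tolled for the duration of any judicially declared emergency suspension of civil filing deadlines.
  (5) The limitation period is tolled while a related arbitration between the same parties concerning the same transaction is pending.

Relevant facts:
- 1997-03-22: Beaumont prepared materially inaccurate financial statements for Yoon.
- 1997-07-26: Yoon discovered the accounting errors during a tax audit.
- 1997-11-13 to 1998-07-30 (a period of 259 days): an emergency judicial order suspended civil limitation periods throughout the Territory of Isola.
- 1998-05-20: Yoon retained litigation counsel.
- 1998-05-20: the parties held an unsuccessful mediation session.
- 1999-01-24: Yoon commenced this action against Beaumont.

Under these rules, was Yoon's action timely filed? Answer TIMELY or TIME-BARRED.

Under the discovery rule, the claim accrued on 1997-07-26, when Yoon discovered the injury — not on the 1997-03-22 date of the underlying act.
6 months from 1997-07-26 is 1998-01-26.
Because the emergency suspension of filing deadlines ran from 1997-11-13 to 1998-07-30, the deadline is extended by 259 days to 1998-10-12.
None of the other events listed affects the running of the period under the stated rules.
The 1999-01-24 filing falls after the 1998-10-12 deadline; the claim is time-barred.

TIME-BARRED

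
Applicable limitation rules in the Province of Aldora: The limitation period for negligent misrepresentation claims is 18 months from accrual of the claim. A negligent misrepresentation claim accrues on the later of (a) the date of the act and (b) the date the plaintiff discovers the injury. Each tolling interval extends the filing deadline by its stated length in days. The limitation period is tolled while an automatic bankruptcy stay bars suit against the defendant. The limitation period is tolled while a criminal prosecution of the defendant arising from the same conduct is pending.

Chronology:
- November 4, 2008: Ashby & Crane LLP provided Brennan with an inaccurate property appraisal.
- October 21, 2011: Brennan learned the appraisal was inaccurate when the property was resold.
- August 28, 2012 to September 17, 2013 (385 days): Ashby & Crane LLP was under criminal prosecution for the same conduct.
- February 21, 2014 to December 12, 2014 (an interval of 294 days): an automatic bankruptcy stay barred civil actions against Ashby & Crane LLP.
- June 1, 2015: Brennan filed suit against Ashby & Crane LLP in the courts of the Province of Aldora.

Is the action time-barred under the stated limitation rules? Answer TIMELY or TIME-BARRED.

The claim accrued on October 21, 2011 — the later of the November 4, 2008 act and the October 21, 2011 discovery.
18 months from October 21, 2011 is April 21, 2013.
The period was tolled for 385 days by the pending criminal prosecution (August 28, 2012 to September 17, 2013), pushing the deadline to May 11, 2014.
The period was tolled for 294 days by the automatic bankruptcy stay (February 21, 2014 to December 12, 2014), pushing the deadline to March 1, 2015.
The June 1, 2015 filing falls after the March 1, 2015 deadline; the claim is time-barred.

TIME-BARRED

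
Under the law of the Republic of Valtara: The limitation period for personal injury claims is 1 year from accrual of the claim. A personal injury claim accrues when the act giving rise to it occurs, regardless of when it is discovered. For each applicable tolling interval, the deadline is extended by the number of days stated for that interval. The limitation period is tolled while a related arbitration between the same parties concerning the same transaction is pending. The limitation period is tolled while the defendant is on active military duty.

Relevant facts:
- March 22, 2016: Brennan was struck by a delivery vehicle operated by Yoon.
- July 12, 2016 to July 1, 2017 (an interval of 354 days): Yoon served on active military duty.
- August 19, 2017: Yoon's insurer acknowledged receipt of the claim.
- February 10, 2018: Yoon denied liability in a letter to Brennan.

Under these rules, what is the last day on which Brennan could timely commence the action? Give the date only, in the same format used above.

March 11, 2018

The limitation period began to run on March 22, 2016.
The untolled deadline — 1 year after March 22, 2016 — is March 22, 2017.
Because the defendant's active military service ran from July 12, 2016 to July 1, 2017, the deadline is extended by 354 days to March 11, 2018.
The other events in the timeline have no effect on the limitation period under the stated rules.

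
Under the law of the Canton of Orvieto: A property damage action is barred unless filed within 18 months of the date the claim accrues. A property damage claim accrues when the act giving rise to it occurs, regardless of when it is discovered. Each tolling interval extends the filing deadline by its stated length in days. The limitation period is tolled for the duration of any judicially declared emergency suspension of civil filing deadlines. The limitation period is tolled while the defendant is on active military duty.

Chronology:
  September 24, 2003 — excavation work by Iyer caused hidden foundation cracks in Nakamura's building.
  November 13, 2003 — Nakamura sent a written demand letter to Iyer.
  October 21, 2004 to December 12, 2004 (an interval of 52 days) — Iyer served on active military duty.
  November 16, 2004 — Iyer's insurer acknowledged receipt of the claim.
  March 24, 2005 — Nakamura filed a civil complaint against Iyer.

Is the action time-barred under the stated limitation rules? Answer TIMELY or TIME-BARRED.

The limitation period began to run on September 24, 2003.
The untolled deadline — 18 months after September 24, 2003 — is March 24, 2005.
The defendant's active military service from October 21, 2004 to December 12, 2004 tolled the period for 52 days, extending the deadline to May 15, 2005.
Nothing else in the chronology tolls or restarts the period.
Filing on March 24, 2005 beat the May 15, 2005 deadline — the action is timely.

TIMELY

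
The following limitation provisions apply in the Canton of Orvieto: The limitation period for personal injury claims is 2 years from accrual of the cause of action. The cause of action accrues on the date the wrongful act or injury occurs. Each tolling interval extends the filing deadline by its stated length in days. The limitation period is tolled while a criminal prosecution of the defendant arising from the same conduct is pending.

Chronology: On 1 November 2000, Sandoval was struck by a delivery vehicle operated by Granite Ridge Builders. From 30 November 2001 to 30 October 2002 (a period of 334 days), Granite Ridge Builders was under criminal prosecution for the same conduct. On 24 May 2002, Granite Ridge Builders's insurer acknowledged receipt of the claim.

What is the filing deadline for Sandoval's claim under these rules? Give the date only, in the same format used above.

The claim accrued on 1 November 2000, when the wrongful act occurred.
2 years from 1 November 2000 is 1 November 2002.
The period was tolled for 334 days by the pending criminal prosecution (30 November 2001 to 30 October 2002), pushing the deadline to 1 October 2003.
The other events in the timeline have no effect on the limitation period under the stated rules.

1 October 2003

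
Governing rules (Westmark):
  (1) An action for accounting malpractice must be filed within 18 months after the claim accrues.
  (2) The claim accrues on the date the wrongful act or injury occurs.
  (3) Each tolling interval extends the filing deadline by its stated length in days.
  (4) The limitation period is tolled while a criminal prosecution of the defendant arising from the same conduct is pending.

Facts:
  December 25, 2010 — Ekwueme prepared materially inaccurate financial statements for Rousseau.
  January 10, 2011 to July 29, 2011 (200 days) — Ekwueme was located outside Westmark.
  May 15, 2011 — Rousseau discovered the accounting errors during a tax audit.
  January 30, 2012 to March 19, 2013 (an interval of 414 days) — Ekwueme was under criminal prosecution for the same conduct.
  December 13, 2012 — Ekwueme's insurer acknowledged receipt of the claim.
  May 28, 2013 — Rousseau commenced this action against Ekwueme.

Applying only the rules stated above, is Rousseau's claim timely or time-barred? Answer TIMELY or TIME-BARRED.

TIMELY

The claim accrued on December 25, 2010, when the wrongful act occurred; under the stated occurrence rule the May 15, 2011 discovery does not delay accrual.
Adding the 18 months base period to December 25, 2010 gives a deadline of June 25, 2012, before any tolling.
The pending criminal prosecution from January 30, 2012 to March 19, 2013 tolled the period for 414 days, extending the deadline to August 13, 2013.
The defendant's absence from the jurisdiction from January 10, 2011 to July 29, 2011 does not toll the period, because no stated rule makes the defendant's absence a tolling event.
The other events in the timeline have no effect on the limitation period under the stated rules.
Rousseau filed on May 28, 2013, before the August 13, 2013 deadline, so the action is timely.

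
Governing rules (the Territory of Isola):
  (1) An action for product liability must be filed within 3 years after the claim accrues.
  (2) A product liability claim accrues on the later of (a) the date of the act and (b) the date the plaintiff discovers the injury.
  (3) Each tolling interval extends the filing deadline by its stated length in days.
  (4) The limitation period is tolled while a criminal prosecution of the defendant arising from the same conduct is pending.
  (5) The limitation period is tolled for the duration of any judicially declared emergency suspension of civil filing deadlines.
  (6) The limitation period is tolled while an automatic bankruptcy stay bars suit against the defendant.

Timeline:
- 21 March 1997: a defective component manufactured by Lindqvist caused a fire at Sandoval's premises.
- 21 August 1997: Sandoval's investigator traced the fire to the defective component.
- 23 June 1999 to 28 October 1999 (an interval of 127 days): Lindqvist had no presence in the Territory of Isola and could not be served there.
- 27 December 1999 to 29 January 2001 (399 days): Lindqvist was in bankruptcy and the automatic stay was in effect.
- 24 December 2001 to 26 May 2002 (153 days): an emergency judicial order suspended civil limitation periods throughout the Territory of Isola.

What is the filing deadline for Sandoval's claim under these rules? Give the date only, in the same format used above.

Taking the later of the act (21 March 1997) and discovery (21 August 1997), the claim accrued on 21 August 1997.
Adding the 3 years base period to 21 August 1997 gives a deadline of 21 August 2000, before any tolling.
The automatic bankruptcy stay from 27 December 1999 to 29 January 2001 tolled the period for 399 days, extending the deadline to 24 September 2001.
The emergency suspension of filing deadlines starting 24 December 2001 came too late — the period had run on 24 September 2001 — and so does not extend the deadline.
The defendant's absence from the jurisdiction from 23 June 1999 to 28 October 1999 does not toll the period, because no stated rule makes the defendant's absence a tolling event.

24 September 2001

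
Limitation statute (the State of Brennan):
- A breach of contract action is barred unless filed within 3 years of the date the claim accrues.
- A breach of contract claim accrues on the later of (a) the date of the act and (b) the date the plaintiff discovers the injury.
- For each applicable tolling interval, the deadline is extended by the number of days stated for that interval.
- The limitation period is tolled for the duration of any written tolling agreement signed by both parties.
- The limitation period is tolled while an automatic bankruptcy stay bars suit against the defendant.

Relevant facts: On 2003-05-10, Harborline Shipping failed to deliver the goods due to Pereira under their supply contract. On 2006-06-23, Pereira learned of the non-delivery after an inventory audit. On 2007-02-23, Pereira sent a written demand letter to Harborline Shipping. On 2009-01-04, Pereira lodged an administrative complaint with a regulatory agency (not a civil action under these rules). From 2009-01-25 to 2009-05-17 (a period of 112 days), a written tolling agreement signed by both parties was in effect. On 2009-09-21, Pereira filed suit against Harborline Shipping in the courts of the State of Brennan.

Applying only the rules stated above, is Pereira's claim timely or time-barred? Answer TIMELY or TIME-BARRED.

Taking the later of the act (2003-05-10) and discovery (2006-06-23), the claim accrued on 2006-06-23.
The untolled deadline — 3 years after 2006-06-23 — is 2009-06-23.
The period was tolled for 112 days by the written tolling agreement (2009-01-25 to 2009-05-17), pushing the deadline to 2009-10-13.
Nothing else in the chronology tolls or restarts the period.
Pereira filed on 2009-09-21, before the 2009-10-13 deadline, so the action is timely.

TIMELY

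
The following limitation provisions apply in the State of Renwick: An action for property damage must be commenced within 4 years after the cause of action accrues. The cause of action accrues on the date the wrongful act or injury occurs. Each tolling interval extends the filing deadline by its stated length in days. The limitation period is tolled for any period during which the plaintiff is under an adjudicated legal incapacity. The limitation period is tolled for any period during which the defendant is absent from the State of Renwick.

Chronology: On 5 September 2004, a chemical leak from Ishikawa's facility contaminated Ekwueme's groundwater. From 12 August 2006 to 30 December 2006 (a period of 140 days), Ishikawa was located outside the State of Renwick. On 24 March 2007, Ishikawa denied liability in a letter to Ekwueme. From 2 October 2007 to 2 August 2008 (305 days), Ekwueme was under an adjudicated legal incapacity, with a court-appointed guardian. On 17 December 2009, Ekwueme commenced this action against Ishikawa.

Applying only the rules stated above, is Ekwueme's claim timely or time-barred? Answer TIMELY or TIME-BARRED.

TIME-BARRED

The limitation period began to run on 5 September 2004.
The untolled deadline — 4 years after 5 September 2004 — is 5 September 2008.
The defendant's absence from the jurisdiction from 12 August 2006 to 30 December 2006 tolled the period for 140 days, extending the deadline to 23 January 2009.
Because the plaintiff's legal incapacity ran from 2 October 2007 to 2 August 2008, the deadline is extended by 305 days to 24 November 2009.
The other events in the timeline have no effect on the limitation period under the stated rules.
Filing on 17 December 2009 missed the 24 November 2009 deadline — the action is time-barred.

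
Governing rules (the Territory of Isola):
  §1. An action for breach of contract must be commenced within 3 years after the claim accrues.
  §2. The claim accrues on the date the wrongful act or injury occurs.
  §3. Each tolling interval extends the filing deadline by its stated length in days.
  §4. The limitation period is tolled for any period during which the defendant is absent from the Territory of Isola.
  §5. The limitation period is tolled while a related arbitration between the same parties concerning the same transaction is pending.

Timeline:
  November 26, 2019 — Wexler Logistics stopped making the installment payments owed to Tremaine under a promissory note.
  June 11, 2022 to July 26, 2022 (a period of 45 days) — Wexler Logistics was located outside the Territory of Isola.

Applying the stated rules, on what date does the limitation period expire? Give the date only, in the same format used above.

The limitation period began to run on November 26, 2019.
Adding the 3 years base period to November 26, 2019 gives a deadline of November 26, 2022, before any tolling.
Because the defendant's absence from the jurisdiction ran from June 11, 2022 to July 26, 2022, the deadline is extended by 45 days to January 10, 2023.

January 10, 2023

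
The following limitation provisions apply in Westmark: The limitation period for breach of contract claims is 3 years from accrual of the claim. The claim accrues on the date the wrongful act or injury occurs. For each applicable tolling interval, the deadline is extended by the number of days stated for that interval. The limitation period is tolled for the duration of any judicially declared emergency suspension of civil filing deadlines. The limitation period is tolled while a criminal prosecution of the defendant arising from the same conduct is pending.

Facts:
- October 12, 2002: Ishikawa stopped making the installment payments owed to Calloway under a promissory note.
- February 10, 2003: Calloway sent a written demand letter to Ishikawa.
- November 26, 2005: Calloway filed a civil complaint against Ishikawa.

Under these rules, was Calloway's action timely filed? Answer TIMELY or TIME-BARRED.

TIME-BARRED

The limitation period began to run on October 12, 2002.
The untolled deadline — 3 years after October 12, 2002 — is October 12, 2005.
Nothing else in the chronology tolls or restarts the period.
The November 26, 2005 filing falls after the October 12, 2005 deadline; the claim is time-barred.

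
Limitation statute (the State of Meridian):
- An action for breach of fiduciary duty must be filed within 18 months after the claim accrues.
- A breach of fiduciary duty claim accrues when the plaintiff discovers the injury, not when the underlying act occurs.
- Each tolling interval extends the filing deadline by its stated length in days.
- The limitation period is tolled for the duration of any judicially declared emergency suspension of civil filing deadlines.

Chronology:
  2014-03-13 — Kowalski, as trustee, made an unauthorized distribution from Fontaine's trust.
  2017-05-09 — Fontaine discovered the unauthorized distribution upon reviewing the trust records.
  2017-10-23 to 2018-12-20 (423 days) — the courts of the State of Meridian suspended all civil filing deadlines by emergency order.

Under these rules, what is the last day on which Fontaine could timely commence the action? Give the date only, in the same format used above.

2020-01-06

Under the discovery rule, the claim accrued on 2017-05-09, when Fontaine discovered the injury — not on the 2014-03-13 date of the underlying act.
18 months from 2017-05-09 is 2018-11-09.
The emergency suspension of filing deadlines from 2017-10-23 to 2018-12-20 tolled the period for 423 days, extending the deadline to 2020-01-06.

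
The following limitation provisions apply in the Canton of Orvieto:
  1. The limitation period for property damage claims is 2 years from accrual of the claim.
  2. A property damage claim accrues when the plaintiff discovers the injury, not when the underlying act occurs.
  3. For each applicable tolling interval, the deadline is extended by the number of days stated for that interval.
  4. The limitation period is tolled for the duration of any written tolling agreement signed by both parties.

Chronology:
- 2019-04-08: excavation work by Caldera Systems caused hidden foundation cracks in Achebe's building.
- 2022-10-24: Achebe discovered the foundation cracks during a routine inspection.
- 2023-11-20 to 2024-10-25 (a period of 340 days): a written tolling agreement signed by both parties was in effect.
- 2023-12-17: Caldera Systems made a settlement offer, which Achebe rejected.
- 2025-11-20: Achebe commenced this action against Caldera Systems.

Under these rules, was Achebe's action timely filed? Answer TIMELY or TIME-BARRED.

TIME-BARRED

Accrual is tied to discovery, so the period began on 2022-10-24 rather than on 2019-04-08 when the act occurred.
2 years from 2022-10-24 is 2024-10-24.
Because the written tolling agreement ran from 2023-11-20 to 2024-10-25, the deadline is extended by 340 days to 2025-09-29.
The other events in the timeline have no effect on the limitation period under the stated rules.
Achebe filed on 2025-11-20, after the 2025-09-29 deadline, so the action is time-barred.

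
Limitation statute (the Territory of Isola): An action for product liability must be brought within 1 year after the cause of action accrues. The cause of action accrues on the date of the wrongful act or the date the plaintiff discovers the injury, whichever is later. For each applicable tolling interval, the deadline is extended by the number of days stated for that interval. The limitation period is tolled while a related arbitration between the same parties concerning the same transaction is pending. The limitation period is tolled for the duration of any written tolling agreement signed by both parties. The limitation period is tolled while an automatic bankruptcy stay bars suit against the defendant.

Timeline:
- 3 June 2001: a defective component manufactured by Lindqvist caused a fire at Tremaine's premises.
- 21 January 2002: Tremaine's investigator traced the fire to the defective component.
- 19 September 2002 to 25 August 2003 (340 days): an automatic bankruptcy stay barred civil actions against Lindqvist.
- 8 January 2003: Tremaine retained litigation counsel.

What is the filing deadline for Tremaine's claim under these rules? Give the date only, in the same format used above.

27 December 2003

Taking the later of the act (3 June 2001) and discovery (21 January 2002), the claim accrued on 21 January 2002.
1 year from 21 January 2002 is 21 January 2003.
The period was tolled for 340 days by the automatic bankruptcy stay (19 September 2002 to 25 August 2003), pushing the deadline to 27 December 2003.
Nothing else in the chronology tolls or restarts the period.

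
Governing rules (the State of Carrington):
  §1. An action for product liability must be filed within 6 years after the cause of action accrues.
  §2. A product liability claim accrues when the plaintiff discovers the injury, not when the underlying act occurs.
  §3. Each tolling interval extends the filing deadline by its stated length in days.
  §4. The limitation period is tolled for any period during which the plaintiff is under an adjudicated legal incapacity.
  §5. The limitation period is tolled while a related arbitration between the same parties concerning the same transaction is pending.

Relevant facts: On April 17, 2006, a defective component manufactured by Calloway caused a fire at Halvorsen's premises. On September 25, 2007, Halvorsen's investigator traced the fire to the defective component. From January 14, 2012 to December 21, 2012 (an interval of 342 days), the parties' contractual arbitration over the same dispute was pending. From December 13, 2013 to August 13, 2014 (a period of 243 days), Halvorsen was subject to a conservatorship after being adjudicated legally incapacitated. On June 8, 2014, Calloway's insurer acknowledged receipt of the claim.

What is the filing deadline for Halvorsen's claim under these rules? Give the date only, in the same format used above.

May 3, 2015

Under the discovery rule, the claim accrued on September 25, 2007, when Halvorsen discovered the injury — not on the April 17, 2006 date of the underlying act.
6 years from September 25, 2007 is September 25, 2013.
The pending related arbitration from January 14, 2012 to December 21, 2012 tolled the period for 342 days, extending the deadline to September 2, 2014.
The plaintiff's legal incapacity from December 13, 2013 to August 13, 2014 tolled the period for 243 days, extending the deadline to May 3, 2015.
None of the other events listed affects the running of the period under the stated rules.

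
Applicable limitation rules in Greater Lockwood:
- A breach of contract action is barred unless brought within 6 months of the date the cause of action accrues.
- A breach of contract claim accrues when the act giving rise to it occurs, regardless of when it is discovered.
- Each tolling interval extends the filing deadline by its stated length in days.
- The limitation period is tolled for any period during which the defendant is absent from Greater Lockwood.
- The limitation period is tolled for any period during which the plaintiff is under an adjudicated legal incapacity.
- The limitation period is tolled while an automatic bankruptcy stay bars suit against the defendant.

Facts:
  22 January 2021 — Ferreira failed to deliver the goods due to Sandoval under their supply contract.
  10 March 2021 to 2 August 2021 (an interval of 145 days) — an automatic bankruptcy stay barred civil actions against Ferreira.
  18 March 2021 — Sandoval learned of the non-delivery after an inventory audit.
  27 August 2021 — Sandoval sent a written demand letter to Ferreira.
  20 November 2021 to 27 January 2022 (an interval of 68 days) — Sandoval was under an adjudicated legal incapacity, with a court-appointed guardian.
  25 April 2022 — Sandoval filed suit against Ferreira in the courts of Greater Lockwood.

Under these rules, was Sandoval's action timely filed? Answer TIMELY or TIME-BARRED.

The claim accrued on 22 January 2021, when the wrongful act occurred; under the stated occurrence rule the 18 March 2021 discovery does not delay accrual.
Adding the 6 months base period to 22 January 2021 gives a deadline of 22 July 2021, before any tolling.
Because the automatic bankruptcy stay ran from 10 March 2021 to 2 August 2021, the deadline is extended by 145 days to 14 December 2021.
The plaintiff's legal incapacity from 20 November 2021 to 27 January 2022 tolled the period for 68 days, extending the deadline to 20 February 2022.
Nothing else in the chronology tolls or restarts the period.
Filing on 25 April 2022 missed the 20 February 2022 deadline — the action is time-barred.

TIME-BARRED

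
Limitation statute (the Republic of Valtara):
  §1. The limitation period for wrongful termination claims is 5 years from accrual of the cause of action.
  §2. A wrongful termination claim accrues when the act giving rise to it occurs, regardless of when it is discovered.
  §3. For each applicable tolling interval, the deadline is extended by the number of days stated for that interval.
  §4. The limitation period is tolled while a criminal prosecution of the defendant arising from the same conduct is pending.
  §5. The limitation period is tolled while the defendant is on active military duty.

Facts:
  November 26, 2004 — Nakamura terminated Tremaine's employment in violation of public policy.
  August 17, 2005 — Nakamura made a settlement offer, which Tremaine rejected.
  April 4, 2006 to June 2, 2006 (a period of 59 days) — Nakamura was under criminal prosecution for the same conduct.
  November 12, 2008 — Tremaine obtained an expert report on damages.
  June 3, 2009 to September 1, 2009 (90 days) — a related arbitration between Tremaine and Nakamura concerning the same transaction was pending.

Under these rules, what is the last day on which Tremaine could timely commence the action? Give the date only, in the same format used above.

The claim accrued on November 26, 2004, when the wrongful act occurred.
The untolled deadline — 5 years after November 26, 2004 — is November 26, 2009.
The period was tolled for 59 days by the pending criminal prosecution (April 4, 2006 to June 2, 2006), pushing the deadline to January 24, 2010.
No stated provision tolls the period for a pending arbitration, so the interval from June 3, 2009 to September 1, 2009 has no effect on the deadline.
The other events in the timeline have no effect on the limitation period under the stated rules.

January 24, 2010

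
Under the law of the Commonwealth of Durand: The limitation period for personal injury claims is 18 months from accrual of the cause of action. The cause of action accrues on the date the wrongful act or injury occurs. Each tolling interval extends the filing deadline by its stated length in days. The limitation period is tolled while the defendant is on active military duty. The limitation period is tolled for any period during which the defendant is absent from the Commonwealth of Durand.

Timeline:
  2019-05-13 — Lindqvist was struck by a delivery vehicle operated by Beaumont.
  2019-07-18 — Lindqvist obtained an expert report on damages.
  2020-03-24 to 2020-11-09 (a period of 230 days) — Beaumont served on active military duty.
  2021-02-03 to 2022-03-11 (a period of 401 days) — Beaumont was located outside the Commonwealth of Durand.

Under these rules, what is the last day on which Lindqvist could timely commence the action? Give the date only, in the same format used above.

The claim accrued on 2019-05-13, when the wrongful act occurred.
Adding the 18 months base period to 2019-05-13 gives a deadline of 2020-11-13, before any tolling.
The period was tolled for 230 days by the defendant's active military service (2020-03-24 to 2020-11-09), pushing the deadline to 2021-07-01.
Because the defendant's absence from the jurisdiction ran from 2021-02-03 to 2022-03-11, the deadline is extended by 401 days to 2022-08-06.
Nothing else in the chronology tolls or restarts the period.

2022-08-06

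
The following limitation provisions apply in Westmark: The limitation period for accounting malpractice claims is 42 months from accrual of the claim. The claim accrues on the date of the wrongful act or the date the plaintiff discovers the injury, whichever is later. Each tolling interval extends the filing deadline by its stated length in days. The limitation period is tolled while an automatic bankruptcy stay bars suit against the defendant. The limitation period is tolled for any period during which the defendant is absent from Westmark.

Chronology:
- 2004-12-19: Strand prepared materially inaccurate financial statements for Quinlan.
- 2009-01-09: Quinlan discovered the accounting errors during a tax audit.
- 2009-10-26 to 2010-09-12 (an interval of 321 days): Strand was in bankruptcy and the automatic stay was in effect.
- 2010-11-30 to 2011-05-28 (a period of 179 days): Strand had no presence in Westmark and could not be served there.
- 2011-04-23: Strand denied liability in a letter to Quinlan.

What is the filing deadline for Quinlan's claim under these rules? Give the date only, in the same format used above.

2013-11-21

Because discovery on 2009-01-09 post-dates the 2004-12-19 act, accrual under the later-of rule falls on 2009-01-09.
42 months from 2009-01-09 is 2012-07-09.
The period was tolled for 321 days by the automatic bankruptcy stay (2009-10-26 to 2010-09-12), pushing the deadline to 2013-05-26.
The period was tolled for 179 days by the defendant's absence from the jurisdiction (2010-11-30 to 2011-05-28), pushing the deadline to 2013-11-21.
Nothing else in the chronology tolls or restarts the period.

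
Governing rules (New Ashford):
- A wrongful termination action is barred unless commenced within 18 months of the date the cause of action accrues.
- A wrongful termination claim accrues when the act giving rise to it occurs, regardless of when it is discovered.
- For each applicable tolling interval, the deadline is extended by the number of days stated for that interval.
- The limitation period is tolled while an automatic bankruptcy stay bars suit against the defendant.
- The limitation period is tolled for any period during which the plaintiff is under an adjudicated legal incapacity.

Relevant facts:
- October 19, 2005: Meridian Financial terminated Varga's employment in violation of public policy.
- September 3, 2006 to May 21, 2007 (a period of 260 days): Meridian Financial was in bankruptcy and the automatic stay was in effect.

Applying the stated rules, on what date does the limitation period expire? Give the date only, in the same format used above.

January 4, 2008

The cause of action accrued on October 19, 2005, the date of the act.
18 months from October 19, 2005 is April 19, 2007.
The period was tolled for 260 days by the automatic bankruptcy stay (September 3, 2006 to May 21, 2007), pushing the deadline to January 4, 2008.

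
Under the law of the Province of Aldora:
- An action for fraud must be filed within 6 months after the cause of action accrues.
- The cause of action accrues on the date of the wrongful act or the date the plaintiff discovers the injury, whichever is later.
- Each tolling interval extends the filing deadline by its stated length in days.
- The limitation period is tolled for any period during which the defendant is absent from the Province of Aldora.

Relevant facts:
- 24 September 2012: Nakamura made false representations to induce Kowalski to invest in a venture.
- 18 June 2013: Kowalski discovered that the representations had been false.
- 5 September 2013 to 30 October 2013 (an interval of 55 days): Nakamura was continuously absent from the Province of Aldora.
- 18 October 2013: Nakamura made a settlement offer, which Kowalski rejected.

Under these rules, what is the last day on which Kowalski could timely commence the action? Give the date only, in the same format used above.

11 February 2014

Because discovery on 18 June 2013 post-dates the 24 September 2012 act, accrual under the later-of rule falls on 18 June 2013.
6 months from 18 June 2013 is 18 December 2013.
The defendant's absence from the jurisdiction from 5 September 2013 to 30 October 2013 tolled the period for 55 days, extending the deadline to 11 February 2014.
None of the other events listed affects the running of the period under the stated rules.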